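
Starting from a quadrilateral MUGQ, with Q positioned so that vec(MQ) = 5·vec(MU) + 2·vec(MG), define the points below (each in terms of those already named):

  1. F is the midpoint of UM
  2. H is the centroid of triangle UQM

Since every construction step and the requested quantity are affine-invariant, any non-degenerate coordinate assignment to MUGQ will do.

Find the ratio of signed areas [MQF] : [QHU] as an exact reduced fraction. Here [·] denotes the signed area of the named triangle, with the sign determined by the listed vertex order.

Set M = (0, 0), U = (1, 0), G = (0, 1), Q = (5, 2); any affine frame gives the same invariant.
1. F is the midpoint of UM ⇒ F = (1/2, 0)
2. H is the centroid of triangle UQM ⇒ H = (2, 2/3)
2·[MQF] = -1, 2·[QHU] = 2/3
[MQF]:[QHU] = -1:2/3 = -3/2

[MQF]:[QHU] = -3/2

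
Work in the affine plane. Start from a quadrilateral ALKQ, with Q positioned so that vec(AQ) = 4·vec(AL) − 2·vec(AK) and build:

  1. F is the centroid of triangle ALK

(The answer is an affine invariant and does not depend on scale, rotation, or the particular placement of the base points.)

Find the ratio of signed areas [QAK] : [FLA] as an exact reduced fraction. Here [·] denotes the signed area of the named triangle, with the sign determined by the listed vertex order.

Choose coordinates A = (0, 0), L = (1, 0), K = (0, 1), Q = (4, -2).
1. F is the centroid of triangle ALK ⇒ F = (1/3, 1/3)
2·[QAK] = -4, 2·[FLA] = -1/3
[QAK]:[FLA] = -4:-1/3 = 12

[QAK]:[FLA] = 12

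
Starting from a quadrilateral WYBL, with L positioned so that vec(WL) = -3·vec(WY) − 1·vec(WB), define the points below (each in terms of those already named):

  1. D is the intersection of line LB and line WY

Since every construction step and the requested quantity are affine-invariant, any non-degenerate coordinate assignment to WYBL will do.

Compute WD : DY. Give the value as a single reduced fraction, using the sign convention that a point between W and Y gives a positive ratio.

Choose coordinates W = (0, 0), Y = (1, 0), B = (0, 1), L = (-3, -1).
1. D is the intersection of line LB and line WY ⇒ D = (-3/2, 0)
D = W + t·(Y−W) with t = -3/2, so WD:DY = t:(1−t) = -3/2:5/2

WD:DY = -3/5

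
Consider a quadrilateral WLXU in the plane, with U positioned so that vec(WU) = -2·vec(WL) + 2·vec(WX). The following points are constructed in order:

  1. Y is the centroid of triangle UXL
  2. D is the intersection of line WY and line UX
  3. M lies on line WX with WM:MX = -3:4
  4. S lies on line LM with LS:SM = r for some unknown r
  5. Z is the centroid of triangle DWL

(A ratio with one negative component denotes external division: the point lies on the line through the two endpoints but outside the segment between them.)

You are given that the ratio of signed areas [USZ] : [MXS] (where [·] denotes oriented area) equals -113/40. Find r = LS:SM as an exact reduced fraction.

Set W = (0, 0), L = (1, 0), X = (0, 1), U = (-2, 2); any affine frame gives the same invariant.
1. Y is the centroid of triangle UXL ⇒ Y = (-1/3, 1)
2. D is the intersection of line WY and line UX ⇒ D = (-2/5, 6/5)
3. M lies on line WX with WM:MX = -3:4 ⇒ M = (0, -3)
4. With LS:SM = r, write λ = r/(r+1) so S = L + λ·(M−L); S is affine-linear in λ
5. Z is the centroid of triangle DWL ⇒ Z = (1/5, 2/5)
Every point depending on S is an affine combination of S and λ-independent points, so each such coordinate is linear in λ; the λ² term in each signed area is a multiple of (M−L)×(M−L) = 0, so 2·[USZ] and 2·[MXS] are each linear in λ. Evaluating at λ=0 and λ=1:
  2·[USZ] = 41/5·λ − 2/5,   2·[MXS] = 4·λ − 4
So [USZ]:[MXS] = (41/5·λ − 2/5) / (4·λ − 4). Setting this equal to -113/40:
  41/5·λ − 2/5 = -113/40·(4·λ − 4)  ⇒  λ = 3/5
Then r = λ/(1−λ) = (3/5)/(2/5) = 3/2. Check: with r = 3/2, S = (2/5, -9/5) and [USZ]:[MXS] = -113/40 as required.

r = 3/2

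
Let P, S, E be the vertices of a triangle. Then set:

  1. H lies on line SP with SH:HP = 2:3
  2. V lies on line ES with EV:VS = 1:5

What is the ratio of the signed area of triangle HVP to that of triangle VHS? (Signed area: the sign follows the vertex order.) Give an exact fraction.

[HVP]:[VHS] = 3/2

Assign P = (0, 0), S = (1, 0), E = (0, 1) — the answer is frame-independent, so this choice is without loss of generality.
1. H lies on line SP with SH:HP = 2:3 ⇒ H = (3/5, 0)
2. V lies on line ES with EV:VS = 1:5 ⇒ V = (1/6, 5/6)
2·[HVP] = 1/2, 2·[VHS] = 1/3
[HVP]:[VHS] = 1/2:1/3 = 3/2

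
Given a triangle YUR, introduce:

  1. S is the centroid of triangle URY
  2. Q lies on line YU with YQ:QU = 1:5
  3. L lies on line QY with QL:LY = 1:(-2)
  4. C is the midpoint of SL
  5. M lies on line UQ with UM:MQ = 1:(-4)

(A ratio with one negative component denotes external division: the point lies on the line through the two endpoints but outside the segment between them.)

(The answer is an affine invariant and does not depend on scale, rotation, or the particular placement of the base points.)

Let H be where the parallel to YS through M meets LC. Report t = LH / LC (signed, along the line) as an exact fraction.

t = -17/3

Assign Y = (0, 0), U = (1, 0), R = (0, 1) — the answer is frame-independent, so this choice is without loss of generality.
1. S is the centroid of triangle URY ⇒ S = (1/3, 1/3)
2. Q lies on line YU with YQ:QU = 1:5 ⇒ Q = (1/6, 0)
3. L lies on line QY with QL:LY = 1:(-2) ⇒ L = (1/3, 0)
4. C is the midpoint of SL ⇒ C = (1/3, 1/6)
5. M lies on line UQ with UM:MQ = 1:(-4) ⇒ M = (23/18, 0)
through M parallel to YS: direction (1/3, 1/3); meets LC at H = (1/3, -17/18)
H = L + t·(C−L) with t = -17/3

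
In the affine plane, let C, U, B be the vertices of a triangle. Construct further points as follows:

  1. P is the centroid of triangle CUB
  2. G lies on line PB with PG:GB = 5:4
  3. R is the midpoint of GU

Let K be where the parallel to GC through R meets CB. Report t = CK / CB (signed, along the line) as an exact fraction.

t = -19/8

Set C = (0, 0), U = (1, 0), B = (0, 1); any affine frame gives the same invariant.
1. P is the centroid of triangle CUB ⇒ P = (1/3, 1/3)
2. G lies on line PB with PG:GB = 5:4 ⇒ G = (4/27, 19/27)
3. R is the midpoint of GU ⇒ R = (31/54, 19/54)
through R parallel to GC: direction (-4/27, -19/27); meets CB at K = (0, -19/8)
K = C + t·(B−C) with t = -19/8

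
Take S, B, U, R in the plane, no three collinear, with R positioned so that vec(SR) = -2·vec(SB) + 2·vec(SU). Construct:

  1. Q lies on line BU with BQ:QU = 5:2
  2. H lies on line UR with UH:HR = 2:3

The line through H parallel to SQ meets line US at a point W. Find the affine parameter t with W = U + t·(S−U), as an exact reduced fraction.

Assign S = (0, 0), B = (1, 0), U = (0, 1), R = (-2, 2) — the answer is frame-independent, so this choice is without loss of generality.
1. Q lies on line BU with BQ:QU = 5:2 ⇒ Q = (2/7, 5/7)
2. H lies on line UR with UH:HR = 2:3 ⇒ H = (-4/5, 7/5)
through H parallel to SQ: direction (2/7, 5/7); meets US at W = (0, 17/5)
W = U + t·(S−U) with t = -12/5

t = -12/5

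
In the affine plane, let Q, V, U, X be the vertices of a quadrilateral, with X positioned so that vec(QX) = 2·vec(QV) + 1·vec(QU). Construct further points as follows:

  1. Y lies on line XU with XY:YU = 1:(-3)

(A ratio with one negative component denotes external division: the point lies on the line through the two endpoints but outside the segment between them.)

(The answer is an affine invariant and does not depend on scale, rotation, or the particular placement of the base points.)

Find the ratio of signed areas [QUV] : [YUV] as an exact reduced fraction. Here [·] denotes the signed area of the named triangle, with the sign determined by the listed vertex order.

Assign Q = (0, 0), V = (1, 0), U = (0, 1), X = (2, 1) — the answer is frame-independent, so this choice is without loss of generality.
1. Y lies on line XU with XY:YU = 1:(-3) ⇒ Y = (3, 1)
2·[QUV] = -1, 2·[YUV] = 3
[QUV]:[YUV] = -1:3 = -1/3

[QUV]:[YUV] = -1/3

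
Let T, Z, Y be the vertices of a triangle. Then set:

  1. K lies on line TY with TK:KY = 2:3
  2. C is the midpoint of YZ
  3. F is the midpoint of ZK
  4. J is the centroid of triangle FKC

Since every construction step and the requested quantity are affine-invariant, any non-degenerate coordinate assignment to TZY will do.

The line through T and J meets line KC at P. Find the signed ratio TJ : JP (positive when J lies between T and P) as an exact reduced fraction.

TJ:JP = 3

Choose coordinates T = (0, 0), Z = (1, 0), Y = (0, 1).
1. K lies on line TY with TK:KY = 2:3 ⇒ K = (0, 2/5)
2. C is the midpoint of YZ ⇒ C = (1/2, 1/2)
3. F is the midpoint of ZK ⇒ F = (1/2, 1/5)
4. J is the centroid of triangle FKC ⇒ J = (1/3, 11/30)
line TJ meets KC at P = (4/9, 22/45)
J = T + t·(P−T) with t = 3/4, so TJ:JP = 3/4:1/4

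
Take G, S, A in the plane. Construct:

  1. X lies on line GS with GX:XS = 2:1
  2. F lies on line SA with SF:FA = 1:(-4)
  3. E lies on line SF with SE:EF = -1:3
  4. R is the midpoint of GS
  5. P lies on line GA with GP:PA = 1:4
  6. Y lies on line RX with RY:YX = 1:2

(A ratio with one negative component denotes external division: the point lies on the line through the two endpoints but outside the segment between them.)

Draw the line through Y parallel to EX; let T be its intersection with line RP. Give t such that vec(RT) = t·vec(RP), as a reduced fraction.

Choose coordinates G = (0, 0), S = (1, 0), A = (0, 1).
1. X lies on line GS with GX:XS = 2:1 ⇒ X = (2/3, 0)
2. F lies on line SA with SF:FA = 1:(-4) ⇒ F = (4/3, -1/3)
3. E lies on line SF with SE:EF = -1:3 ⇒ E = (5/6, 1/6)
4. R is the midpoint of GS ⇒ R = (1/2, 0)
5. P lies on line GA with GP:PA = 1:4 ⇒ P = (0, 1/5)
6. Y lies on line RX with RY:YX = 1:2 ⇒ Y = (5/9, 0)
through Y parallel to EX: direction (-1/6, -1/6); meets RP at T = (34/63, -1/63)
T = R + t·(P−R) with t = -5/63

t = -5/63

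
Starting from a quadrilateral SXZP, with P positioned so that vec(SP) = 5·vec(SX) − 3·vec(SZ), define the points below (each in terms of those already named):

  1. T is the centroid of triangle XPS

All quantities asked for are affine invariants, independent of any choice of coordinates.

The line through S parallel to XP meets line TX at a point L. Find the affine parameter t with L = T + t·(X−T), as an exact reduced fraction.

Assign S = (0, 0), X = (1, 0), Z = (0, 1), P = (5, -3) — the answer is frame-independent, so this choice is without loss of generality.
1. T is the centroid of triangle XPS ⇒ T = (2, -1)
through S parallel to XP: direction (4, -3); meets TX at L = (4, -3)
L = T + t·(X−T) with t = -2

t = -2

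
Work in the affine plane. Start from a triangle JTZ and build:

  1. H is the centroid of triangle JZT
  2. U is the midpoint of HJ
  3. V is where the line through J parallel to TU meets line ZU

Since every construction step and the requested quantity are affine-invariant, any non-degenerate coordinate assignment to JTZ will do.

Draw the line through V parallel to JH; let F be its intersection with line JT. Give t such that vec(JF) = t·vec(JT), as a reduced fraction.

Assign J = (0, 0), T = (1, 0), Z = (0, 1) — the answer is frame-independent, so this choice is without loss of generality.
1. H is the centroid of triangle JZT ⇒ H = (1/3, 1/3)
2. U is the midpoint of HJ ⇒ U = (1/6, 1/6)
3. V is where the line through J parallel to TU meets line ZU ⇒ V = (5/24, -1/24)
through V parallel to JH: direction (1/3, 1/3); meets JT at F = (1/4, 0)
F = J + t·(T−J) with t = 1/4

t = 1/4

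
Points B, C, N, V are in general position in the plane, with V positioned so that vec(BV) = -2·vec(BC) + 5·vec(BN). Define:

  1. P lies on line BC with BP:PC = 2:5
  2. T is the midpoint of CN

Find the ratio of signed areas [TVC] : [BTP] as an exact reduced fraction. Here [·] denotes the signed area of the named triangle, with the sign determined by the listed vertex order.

[TVC]:[BTP] = 7

Assign B = (0, 0), C = (1, 0), N = (0, 1), V = (-2, 5) — the answer is frame-independent, so this choice is without loss of generality.
1. P lies on line BC with BP:PC = 2:5 ⇒ P = (2/7, 0)
2. T is the midpoint of CN ⇒ T = (1/2, 1/2)
2·[TVC] = -1, 2·[BTP] = -1/7
[TVC]:[BTP] = -1:-1/7 = 7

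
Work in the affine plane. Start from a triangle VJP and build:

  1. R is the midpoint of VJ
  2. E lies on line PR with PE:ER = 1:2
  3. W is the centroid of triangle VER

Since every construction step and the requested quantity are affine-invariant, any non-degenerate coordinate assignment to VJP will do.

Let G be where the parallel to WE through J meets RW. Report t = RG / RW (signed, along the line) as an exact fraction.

Choose coordinates V = (0, 0), J = (1, 0), P = (0, 1).
1. R is the midpoint of VJ ⇒ R = (1/2, 0)
2. E lies on line PR with PE:ER = 1:2 ⇒ E = (1/6, 2/3)
3. W is the centroid of triangle VER ⇒ W = (2/9, 2/9)
through J parallel to WE: direction (-1/18, 4/9); meets RW at G = (19/18, -4/9)
G = R + t·(W−R) with t = -2

t = -2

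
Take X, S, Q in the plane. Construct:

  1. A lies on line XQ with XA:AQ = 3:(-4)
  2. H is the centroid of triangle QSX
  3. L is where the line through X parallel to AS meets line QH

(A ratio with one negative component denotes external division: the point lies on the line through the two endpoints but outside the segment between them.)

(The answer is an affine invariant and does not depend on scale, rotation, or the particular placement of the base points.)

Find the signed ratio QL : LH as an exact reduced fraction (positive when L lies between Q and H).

QL:LH = 3/2

Set X = (0, 0), S = (1, 0), Q = (0, 1); any affine frame gives the same invariant.
1. A lies on line XQ with XA:AQ = 3:(-4) ⇒ A = (0, -3)
2. H is the centroid of triangle QSX ⇒ H = (1/3, 1/3)
3. L is where the line through X parallel to AS meets line QH ⇒ L = (1/5, 3/5)
L = Q + t·(H−Q) with t = 3/5, so QL:LH = t:(1−t) = 3/5:2/5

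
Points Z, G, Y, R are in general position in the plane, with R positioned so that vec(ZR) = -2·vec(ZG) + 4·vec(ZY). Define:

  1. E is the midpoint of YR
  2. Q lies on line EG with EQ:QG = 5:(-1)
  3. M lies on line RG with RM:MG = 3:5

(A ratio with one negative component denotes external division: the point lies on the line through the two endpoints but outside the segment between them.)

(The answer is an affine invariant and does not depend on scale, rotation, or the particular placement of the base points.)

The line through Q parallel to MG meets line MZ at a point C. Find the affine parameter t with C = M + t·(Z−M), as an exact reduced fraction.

Assign Z = (0, 0), G = (1, 0), Y = (0, 1), R = (-2, 4) — the answer is frame-independent, so this choice is without loss of generality.
1. E is the midpoint of YR ⇒ E = (-1, 5/2)
2. Q lies on line EG with EQ:QG = 5:(-1) ⇒ Q = (3/2, -5/8)
3. M lies on line RG with RM:MG = 3:5 ⇒ M = (-7/8, 5/2)
through Q parallel to MG: direction (15/8, -5/2); meets MZ at C = (-231/256, 165/64)
C = M + t·(Z−M) with t = -1/32

t = -1/32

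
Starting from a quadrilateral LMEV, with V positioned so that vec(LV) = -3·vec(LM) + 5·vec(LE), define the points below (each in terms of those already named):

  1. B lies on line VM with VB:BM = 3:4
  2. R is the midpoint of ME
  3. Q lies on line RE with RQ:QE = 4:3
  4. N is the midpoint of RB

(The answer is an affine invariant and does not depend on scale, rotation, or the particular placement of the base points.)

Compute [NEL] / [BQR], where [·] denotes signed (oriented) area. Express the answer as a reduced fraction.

Set L = (0, 0), M = (1, 0), E = (0, 1), V = (-3, 5); any affine frame gives the same invariant.
1. B lies on line VM with VB:BM = 3:4 ⇒ B = (-9/7, 20/7)
2. R is the midpoint of ME ⇒ R = (1/2, 1/2)
3. Q lies on line RE with RQ:QE = 4:3 ⇒ Q = (3/14, 11/14)
4. N is the midpoint of RB ⇒ N = (-11/28, 47/28)
2·[NEL] = -11/28, 2·[BQR] = 8/49
[NEL]:[BQR] = -11/28:8/49 = -77/32

[NEL]:[BQR] = -77/32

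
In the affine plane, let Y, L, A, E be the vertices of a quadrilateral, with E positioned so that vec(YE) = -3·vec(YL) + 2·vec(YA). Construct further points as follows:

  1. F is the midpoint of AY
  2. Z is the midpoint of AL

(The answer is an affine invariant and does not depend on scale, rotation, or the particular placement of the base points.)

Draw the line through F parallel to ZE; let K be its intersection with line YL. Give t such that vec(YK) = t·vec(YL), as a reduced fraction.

Work in coordinates with Y = (0, 0), L = (1, 0), A = (0, 1), E = (-3, 2).
1. F is the midpoint of AY ⇒ F = (0, 1/2)
2. Z is the midpoint of AL ⇒ Z = (1/2, 1/2)
through F parallel to ZE: direction (-7/2, 3/2); meets YL at K = (7/6, 0)
K = Y + t·(L−Y) with t = 7/6

t = 7/6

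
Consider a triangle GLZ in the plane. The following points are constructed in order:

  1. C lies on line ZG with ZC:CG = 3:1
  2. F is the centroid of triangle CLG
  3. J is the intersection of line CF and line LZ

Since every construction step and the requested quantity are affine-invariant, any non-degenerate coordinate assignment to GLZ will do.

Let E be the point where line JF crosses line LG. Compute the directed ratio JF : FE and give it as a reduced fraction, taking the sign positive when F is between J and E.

Set G = (0, 0), L = (1, 0), Z = (0, 1); any affine frame gives the same invariant.
1. C lies on line ZG with ZC:CG = 3:1 ⇒ C = (0, 1/4)
2. F is the centroid of triangle CLG ⇒ F = (1/3, 1/12)
3. J is the intersection of line CF and line LZ ⇒ J = (3/2, -1/2)
line JF meets LG at E = (1/2, 0)
F = J + t·(E−J) with t = 7/6, so JF:FE = 7/6:-1/6

JF:FE = -7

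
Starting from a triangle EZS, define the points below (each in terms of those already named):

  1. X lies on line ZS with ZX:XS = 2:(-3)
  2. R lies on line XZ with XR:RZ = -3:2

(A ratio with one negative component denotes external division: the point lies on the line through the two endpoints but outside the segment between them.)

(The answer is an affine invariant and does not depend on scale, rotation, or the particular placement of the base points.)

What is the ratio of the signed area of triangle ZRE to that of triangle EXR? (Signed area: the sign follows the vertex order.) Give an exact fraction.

[ZRE]:[EXR] = 2/3

Set E = (0, 0), Z = (1, 0), S = (0, 1); any affine frame gives the same invariant.
1. X lies on line ZS with ZX:XS = 2:(-3) ⇒ X = (3, -2)
2. R lies on line XZ with XR:RZ = -3:2 ⇒ R = (-3, 4)
2·[ZRE] = 4, 2·[EXR] = 6
[ZRE]:[EXR] = 4:6 = 2/3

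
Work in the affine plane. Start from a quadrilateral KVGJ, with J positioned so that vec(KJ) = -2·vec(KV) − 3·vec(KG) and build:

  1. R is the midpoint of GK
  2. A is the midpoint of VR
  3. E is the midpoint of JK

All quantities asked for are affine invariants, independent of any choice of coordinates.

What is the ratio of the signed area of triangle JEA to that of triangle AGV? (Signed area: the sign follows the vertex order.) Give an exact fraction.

[JEA]:[AGV] = 2

Assign K = (0, 0), V = (1, 0), G = (0, 1), J = (-2, -3) — the answer is frame-independent, so this choice is without loss of generality.
1. R is the midpoint of GK ⇒ R = (0, 1/2)
2. A is the midpoint of VR ⇒ A = (1/2, 1/4)
3. E is the midpoint of JK ⇒ E = (-1, -3/2)
2·[JEA] = -1/2, 2·[AGV] = -1/4
[JEA]:[AGV] = -1/2:-1/4 = 2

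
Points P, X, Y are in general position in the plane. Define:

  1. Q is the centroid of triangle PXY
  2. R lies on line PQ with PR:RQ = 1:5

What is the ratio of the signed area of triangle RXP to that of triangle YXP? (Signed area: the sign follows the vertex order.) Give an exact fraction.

[RXP]:[YXP] = 1/18

Assign P = (0, 0), X = (1, 0), Y = (0, 1) — the answer is frame-independent, so this choice is without loss of generality.
1. Q is the centroid of triangle PXY ⇒ Q = (1/3, 1/3)
2. R lies on line PQ with PR:RQ = 1:5 ⇒ R = (1/18, 1/18)
2·[RXP] = -1/18, 2·[YXP] = -1
[RXP]:[YXP] = -1/18:-1 = 1/18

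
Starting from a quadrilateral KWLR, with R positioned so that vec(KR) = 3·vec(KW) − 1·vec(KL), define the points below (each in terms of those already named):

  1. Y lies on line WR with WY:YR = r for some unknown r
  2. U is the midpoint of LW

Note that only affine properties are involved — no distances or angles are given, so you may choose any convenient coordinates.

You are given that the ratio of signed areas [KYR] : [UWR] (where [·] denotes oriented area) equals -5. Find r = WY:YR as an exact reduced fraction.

Set K = (0, 0), W = (1, 0), L = (0, 1), R = (3, -1); any affine frame gives the same invariant.
1. With WY:YR = r, write λ = r/(r+1) so Y = W + λ·(R−W); Y is affine-linear in λ
2. U is the midpoint of LW ⇒ U = (1/2, 1/2)
Every point depending on Y is an affine combination of Y and λ-independent points, so each such coordinate is linear in λ; the λ² term in each signed area is a multiple of (R−W)×(R−W) = 0, so 2·[KYR] and 2·[UWR] are each linear in λ. Evaluating at λ=0 and λ=1:
  2·[KYR] = λ − 1,   2·[UWR] = 1/2
So [KYR]:[UWR] = (λ − 1) / (1/2). Setting this equal to -5:
  λ − 1 = -5·(1/2)  ⇒  λ = -3/2
Then r = λ/(1−λ) = (-3/2)/(5/2) = -3/5. Check: with r = -3/5, Y = (-2, 3/2) and [KYR]:[UWR] = -5 as required.

r = -3/5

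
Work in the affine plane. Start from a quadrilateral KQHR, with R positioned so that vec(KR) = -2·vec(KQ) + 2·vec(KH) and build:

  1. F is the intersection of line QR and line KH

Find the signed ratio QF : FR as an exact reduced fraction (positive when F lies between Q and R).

Work in coordinates with K = (0, 0), Q = (1, 0), H = (0, 1), R = (-2, 2).
1. F is the intersection of line QR and line KH ⇒ F = (0, 2/3)
F = Q + t·(R−Q) with t = 1/3, so QF:FR = t:(1−t) = 1/3:2/3

QF:FR = 1/2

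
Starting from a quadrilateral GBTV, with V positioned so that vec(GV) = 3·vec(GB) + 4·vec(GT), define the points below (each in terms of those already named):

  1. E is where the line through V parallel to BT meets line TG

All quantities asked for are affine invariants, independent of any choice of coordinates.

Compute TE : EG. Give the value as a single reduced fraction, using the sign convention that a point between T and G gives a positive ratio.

TE:EG = -6/7

Set G = (0, 0), B = (1, 0), T = (0, 1), V = (3, 4); any affine frame gives the same invariant.
1. E is where the line through V parallel to BT meets line TG ⇒ E = (0, 7)
E = T + t·(G−T) with t = -6, so TE:EG = t:(1−t) = -6:7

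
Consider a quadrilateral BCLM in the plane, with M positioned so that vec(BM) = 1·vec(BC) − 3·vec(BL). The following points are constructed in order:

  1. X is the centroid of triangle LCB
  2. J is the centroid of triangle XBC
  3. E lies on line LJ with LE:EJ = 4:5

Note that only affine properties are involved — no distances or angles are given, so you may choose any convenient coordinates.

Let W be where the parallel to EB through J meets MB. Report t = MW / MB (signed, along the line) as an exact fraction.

Work in coordinates with B = (0, 0), C = (1, 0), L = (0, 1), M = (1, -3).
1. X is the centroid of triangle LCB ⇒ X = (1/3, 1/3)
2. J is the centroid of triangle XBC ⇒ J = (4/9, 1/9)
3. E lies on line LJ with LE:EJ = 4:5 ⇒ E = (16/81, 49/81)
through J parallel to EB: direction (-16/81, -49/81); meets MB at W = (20/97, -60/97)
W = M + t·(B−M) with t = 77/97

t = 77/97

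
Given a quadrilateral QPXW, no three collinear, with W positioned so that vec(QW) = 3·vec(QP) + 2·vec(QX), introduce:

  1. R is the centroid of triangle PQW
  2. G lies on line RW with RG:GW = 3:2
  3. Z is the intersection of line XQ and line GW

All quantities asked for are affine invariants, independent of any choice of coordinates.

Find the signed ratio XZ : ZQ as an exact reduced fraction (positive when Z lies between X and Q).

Set Q = (0, 0), P = (1, 0), X = (0, 1), W = (3, 2); any affine frame gives the same invariant.
1. R is the centroid of triangle PQW ⇒ R = (4/3, 2/3)
2. G lies on line RW with RG:GW = 3:2 ⇒ G = (7/3, 22/15)
3. Z is the intersection of line XQ and line GW ⇒ Z = (0, -2/5)
Z = X + t·(Q−X) with t = 7/5, so XZ:ZQ = t:(1−t) = 7/5:-2/5

XZ:ZQ = -7/2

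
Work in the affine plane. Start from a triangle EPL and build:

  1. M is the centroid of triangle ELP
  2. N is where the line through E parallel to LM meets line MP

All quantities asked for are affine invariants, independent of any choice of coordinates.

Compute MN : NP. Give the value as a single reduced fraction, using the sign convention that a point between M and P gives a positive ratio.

Choose coordinates E = (0, 0), P = (1, 0), L = (0, 1).
1. M is the centroid of triangle ELP ⇒ M = (1/3, 1/3)
2. N is where the line through E parallel to LM meets line MP ⇒ N = (-1/3, 2/3)
N = M + t·(P−M) with t = -1, so MN:NP = t:(1−t) = -1:2

MN:NP = -1/2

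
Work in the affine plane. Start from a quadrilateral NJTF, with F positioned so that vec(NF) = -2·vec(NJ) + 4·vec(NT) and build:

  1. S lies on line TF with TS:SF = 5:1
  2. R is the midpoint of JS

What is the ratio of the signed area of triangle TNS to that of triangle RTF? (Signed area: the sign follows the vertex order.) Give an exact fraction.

Choose coordinates N = (0, 0), J = (1, 0), T = (0, 1), F = (-2, 4).
1. S lies on line TF with TS:SF = 5:1 ⇒ S = (-5/3, 7/2)
2. R is the midpoint of JS ⇒ R = (-1/3, 7/4)
2·[TNS] = -5/3, 2·[RTF] = -1/2
[TNS]:[RTF] = -5/3:-1/2 = 10/3

[TNS]:[RTF] = 10/3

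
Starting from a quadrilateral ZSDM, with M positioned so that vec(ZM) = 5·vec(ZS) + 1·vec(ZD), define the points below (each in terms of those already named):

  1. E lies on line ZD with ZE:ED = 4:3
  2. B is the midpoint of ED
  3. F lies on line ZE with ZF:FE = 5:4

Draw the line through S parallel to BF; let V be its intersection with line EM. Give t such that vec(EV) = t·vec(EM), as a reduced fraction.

Set Z = (0, 0), S = (1, 0), D = (0, 1), M = (5, 1); any affine frame gives the same invariant.
1. E lies on line ZD with ZE:ED = 4:3 ⇒ E = (0, 4/7)
2. B is the midpoint of ED ⇒ B = (0, 11/14)
3. F lies on line ZE with ZF:FE = 5:4 ⇒ F = (0, 20/63)
through S parallel to BF: direction (0, -59/126); meets EM at V = (1, 23/35)
V = E + t·(M−E) with t = 1/5

t = 1/5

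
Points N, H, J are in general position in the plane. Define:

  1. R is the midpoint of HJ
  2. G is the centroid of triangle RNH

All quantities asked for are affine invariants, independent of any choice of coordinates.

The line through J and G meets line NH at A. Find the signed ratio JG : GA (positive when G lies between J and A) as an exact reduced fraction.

JG:GA = 5

Work in coordinates with N = (0, 0), H = (1, 0), J = (0, 1).
1. R is the midpoint of HJ ⇒ R = (1/2, 1/2)
2. G is the centroid of triangle RNH ⇒ G = (1/2, 1/6)
line JG meets NH at A = (3/5, 0)
G = J + t·(A−J) with t = 5/6, so JG:GA = 5/6:1/6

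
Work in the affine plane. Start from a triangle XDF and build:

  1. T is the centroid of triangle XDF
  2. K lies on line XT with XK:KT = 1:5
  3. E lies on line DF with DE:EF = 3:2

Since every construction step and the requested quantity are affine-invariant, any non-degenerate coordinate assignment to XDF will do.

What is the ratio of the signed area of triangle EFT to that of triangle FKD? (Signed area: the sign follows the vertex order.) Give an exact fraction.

[EFT]:[FKD] = 3/20

Assign X = (0, 0), D = (1, 0), F = (0, 1) — the answer is frame-independent, so this choice is without loss of generality.
1. T is the centroid of triangle XDF ⇒ T = (1/3, 1/3)
2. K lies on line XT with XK:KT = 1:5 ⇒ K = (1/18, 1/18)
3. E lies on line DF with DE:EF = 3:2 ⇒ E = (2/5, 3/5)
2·[EFT] = 2/15, 2·[FKD] = 8/9
[EFT]:[FKD] = 2/15:8/9 = 3/20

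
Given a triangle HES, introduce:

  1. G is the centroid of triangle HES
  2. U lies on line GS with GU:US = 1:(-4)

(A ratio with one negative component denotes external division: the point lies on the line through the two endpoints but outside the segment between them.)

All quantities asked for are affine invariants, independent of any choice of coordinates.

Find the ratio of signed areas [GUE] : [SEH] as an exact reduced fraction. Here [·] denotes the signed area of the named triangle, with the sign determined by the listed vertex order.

[GUE]:[SEH] = -1/9

Set H = (0, 0), E = (1, 0), S = (0, 1); any affine frame gives the same invariant.
1. G is the centroid of triangle HES ⇒ G = (1/3, 1/3)
2. U lies on line GS with GU:US = 1:(-4) ⇒ U = (4/9, 1/9)
2·[GUE] = 1/9, 2·[SEH] = -1
[GUE]:[SEH] = 1/9:-1 = -1/9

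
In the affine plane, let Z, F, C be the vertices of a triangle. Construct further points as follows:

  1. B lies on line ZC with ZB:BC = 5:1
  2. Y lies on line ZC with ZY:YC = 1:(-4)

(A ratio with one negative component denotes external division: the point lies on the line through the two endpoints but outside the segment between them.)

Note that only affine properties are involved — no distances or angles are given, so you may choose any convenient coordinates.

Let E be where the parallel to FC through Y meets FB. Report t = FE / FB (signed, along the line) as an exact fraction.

t = 8

Assign Z = (0, 0), F = (1, 0), C = (0, 1) — the answer is frame-independent, so this choice is without loss of generality.
1. B lies on line ZC with ZB:BC = 5:1 ⇒ B = (0, 5/6)
2. Y lies on line ZC with ZY:YC = 1:(-4) ⇒ Y = (0, -1/3)
through Y parallel to FC: direction (-1, 1); meets FB at E = (-7, 20/3)
E = F + t·(B−F) with t = 8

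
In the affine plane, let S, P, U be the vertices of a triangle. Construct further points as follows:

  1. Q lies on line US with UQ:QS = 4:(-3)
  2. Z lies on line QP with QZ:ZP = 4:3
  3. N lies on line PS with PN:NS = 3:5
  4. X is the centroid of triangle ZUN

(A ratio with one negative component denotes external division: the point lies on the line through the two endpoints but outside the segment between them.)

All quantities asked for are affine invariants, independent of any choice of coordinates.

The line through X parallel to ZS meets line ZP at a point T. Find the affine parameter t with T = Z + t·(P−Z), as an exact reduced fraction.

t = 77/216

Assign S = (0, 0), P = (1, 0), U = (0, 1) — the answer is frame-independent, so this choice is without loss of generality.
1. Q lies on line US with UQ:QS = 4:(-3) ⇒ Q = (0, -3)
2. Z lies on line QP with QZ:ZP = 4:3 ⇒ Z = (4/7, -9/7)
3. N lies on line PS with PN:NS = 3:5 ⇒ N = (5/8, 0)
4. X is the centroid of triangle ZUN ⇒ X = (67/168, -2/21)
through X parallel to ZS: direction (-4/7, 9/7); meets ZP at T = (365/504, -139/168)
T = Z + t·(P−Z) with t = 77/216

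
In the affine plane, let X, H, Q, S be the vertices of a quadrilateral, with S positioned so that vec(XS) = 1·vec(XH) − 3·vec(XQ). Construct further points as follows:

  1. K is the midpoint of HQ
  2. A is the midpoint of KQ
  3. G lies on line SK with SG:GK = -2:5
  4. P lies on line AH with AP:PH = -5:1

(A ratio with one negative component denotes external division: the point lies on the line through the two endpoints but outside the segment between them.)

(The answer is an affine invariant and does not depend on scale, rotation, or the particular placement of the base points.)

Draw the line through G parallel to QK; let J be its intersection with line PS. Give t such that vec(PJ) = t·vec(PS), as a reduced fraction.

Set X = (0, 0), H = (1, 0), Q = (0, 1), S = (1, -3); any affine frame gives the same invariant.
1. K is the midpoint of HQ ⇒ K = (1/2, 1/2)
2. A is the midpoint of KQ ⇒ A = (1/4, 3/4)
3. G lies on line SK with SG:GK = -2:5 ⇒ G = (4/3, -16/3)
4. P lies on line AH with AP:PH = -5:1 ⇒ P = (19/16, -3/16)
through G parallel to QK: direction (1/2, -1/2); meets PS at J = (7/8, -39/8)
J = P + t·(S−P) with t = 5/3

t = 5/3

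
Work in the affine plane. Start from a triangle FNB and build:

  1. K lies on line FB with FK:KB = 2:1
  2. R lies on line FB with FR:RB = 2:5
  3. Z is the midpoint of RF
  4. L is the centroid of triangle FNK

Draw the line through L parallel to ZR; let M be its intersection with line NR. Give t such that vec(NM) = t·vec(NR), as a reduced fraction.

t = 2/3

Set F = (0, 0), N = (1, 0), B = (0, 1); any affine frame gives the same invariant.
1. K lies on line FB with FK:KB = 2:1 ⇒ K = (0, 2/3)
2. R lies on line FB with FR:RB = 2:5 ⇒ R = (0, 2/7)
3. Z is the midpoint of RF ⇒ Z = (0, 1/7)
4. L is the centroid of triangle FNK ⇒ L = (1/3, 2/9)
through L parallel to ZR: direction (0, 1/7); meets NR at M = (1/3, 4/21)
M = N + t·(R−N) with t = 2/3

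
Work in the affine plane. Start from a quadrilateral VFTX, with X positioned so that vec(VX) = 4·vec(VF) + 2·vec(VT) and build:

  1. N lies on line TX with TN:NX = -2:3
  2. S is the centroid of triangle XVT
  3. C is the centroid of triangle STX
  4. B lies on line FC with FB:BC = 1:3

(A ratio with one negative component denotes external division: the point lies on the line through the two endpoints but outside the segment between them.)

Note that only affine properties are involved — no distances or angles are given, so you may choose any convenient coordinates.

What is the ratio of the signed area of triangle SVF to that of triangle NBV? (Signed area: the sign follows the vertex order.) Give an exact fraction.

[SVF]:[NBV] = -36/53

Set V = (0, 0), F = (1, 0), T = (0, 1), X = (4, 2); any affine frame gives the same invariant.
1. N lies on line TX with TN:NX = -2:3 ⇒ N = (-8, -1)
2. S is the centroid of triangle XVT ⇒ S = (4/3, 1)
3. C is the centroid of triangle STX ⇒ C = (16/9, 4/3)
4. B lies on line FC with FB:BC = 1:3 ⇒ B = (43/36, 1/3)
2·[SVF] = 1, 2·[NBV] = -53/36
[SVF]:[NBV] = 1:-53/36 = -36/53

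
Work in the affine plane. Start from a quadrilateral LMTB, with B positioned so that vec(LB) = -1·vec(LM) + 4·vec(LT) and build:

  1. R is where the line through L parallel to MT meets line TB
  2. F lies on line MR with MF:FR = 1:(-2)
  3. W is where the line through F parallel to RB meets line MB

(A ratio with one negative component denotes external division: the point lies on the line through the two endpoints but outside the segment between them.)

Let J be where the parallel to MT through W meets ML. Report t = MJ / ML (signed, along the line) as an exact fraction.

Assign L = (0, 0), M = (1, 0), T = (0, 1), B = (-1, 4) — the answer is frame-independent, so this choice is without loss of generality.
1. R is where the line through L parallel to MT meets line TB ⇒ R = (1/2, -1/2)
2. F lies on line MR with MF:FR = 1:(-2) ⇒ F = (3/2, 1/2)
3. W is where the line through F parallel to RB meets line MB ⇒ W = (3, -4)
through W parallel to MT: direction (-1, 1); meets ML at J = (-1, 0)
J = M + t·(L−M) with t = 2

t = 2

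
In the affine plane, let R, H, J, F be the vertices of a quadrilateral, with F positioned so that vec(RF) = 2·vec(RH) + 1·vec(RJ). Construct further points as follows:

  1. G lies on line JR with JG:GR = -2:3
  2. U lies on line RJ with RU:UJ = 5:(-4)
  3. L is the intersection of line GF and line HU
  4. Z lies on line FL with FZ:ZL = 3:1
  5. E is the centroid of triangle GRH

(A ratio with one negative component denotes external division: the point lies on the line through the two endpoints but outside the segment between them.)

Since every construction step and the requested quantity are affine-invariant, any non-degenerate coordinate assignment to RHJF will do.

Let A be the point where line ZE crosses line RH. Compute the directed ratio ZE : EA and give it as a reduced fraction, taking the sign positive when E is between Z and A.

ZE:EA = 9/8

Set R = (0, 0), H = (1, 0), J = (0, 1), F = (2, 1); any affine frame gives the same invariant.
1. G lies on line JR with JG:GR = -2:3 ⇒ G = (0, 3)
2. U lies on line RJ with RU:UJ = 5:(-4) ⇒ U = (0, 5)
3. L is the intersection of line GF and line HU ⇒ L = (1/2, 5/2)
4. Z lies on line FL with FZ:ZL = 3:1 ⇒ Z = (7/8, 17/8)
5. E is the centroid of triangle GRH ⇒ E = (1/3, 1)
line ZE meets RH at A = (-4/27, 0)
E = Z + t·(A−Z) with t = 9/17, so ZE:EA = 9/17:8/17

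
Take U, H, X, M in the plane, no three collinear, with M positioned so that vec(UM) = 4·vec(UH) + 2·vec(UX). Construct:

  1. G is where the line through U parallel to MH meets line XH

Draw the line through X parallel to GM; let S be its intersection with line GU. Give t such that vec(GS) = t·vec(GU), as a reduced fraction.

t = -15/2

Set U = (0, 0), H = (1, 0), X = (0, 1), M = (4, 2); any affine frame gives the same invariant.
1. G is where the line through U parallel to MH meets line XH ⇒ G = (3/5, 2/5)
through X parallel to GM: direction (17/5, 8/5); meets GU at S = (51/10, 17/5)
S = G + t·(U−G) with t = -15/2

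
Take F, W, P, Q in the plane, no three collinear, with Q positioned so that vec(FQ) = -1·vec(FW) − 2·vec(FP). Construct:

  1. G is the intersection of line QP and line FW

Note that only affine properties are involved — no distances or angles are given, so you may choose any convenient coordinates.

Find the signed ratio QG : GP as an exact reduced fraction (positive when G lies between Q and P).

QG:GP = 2

Work in coordinates with F = (0, 0), W = (1, 0), P = (0, 1), Q = (-1, -2).
1. G is the intersection of line QP and line FW ⇒ G = (-1/3, 0)
G = Q + t·(P−Q) with t = 2/3, so QG:GP = t:(1−t) = 2/3:1/3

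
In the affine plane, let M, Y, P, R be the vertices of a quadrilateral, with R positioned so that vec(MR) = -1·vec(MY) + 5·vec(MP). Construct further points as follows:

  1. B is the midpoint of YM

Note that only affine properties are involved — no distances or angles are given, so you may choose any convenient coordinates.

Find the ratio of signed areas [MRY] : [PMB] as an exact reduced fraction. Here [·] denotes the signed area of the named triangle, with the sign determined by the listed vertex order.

Work in coordinates with M = (0, 0), Y = (1, 0), P = (0, 1), R = (-1, 5).
1. B is the midpoint of YM ⇒ B = (1/2, 0)
2·[MRY] = -5, 2·[PMB] = 1/2
[MRY]:[PMB] = -5:1/2 = -10

[MRY]:[PMB] = -10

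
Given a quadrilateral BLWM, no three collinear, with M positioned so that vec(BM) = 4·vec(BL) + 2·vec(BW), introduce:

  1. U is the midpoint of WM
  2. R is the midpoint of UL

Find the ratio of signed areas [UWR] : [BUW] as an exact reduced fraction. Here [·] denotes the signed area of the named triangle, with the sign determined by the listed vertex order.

[UWR]:[BUW] = 5/8

Choose coordinates B = (0, 0), L = (1, 0), W = (0, 1), M = (4, 2).
1. U is the midpoint of WM ⇒ U = (2, 3/2)
2. R is the midpoint of UL ⇒ R = (3/2, 3/4)
2·[UWR] = 5/4, 2·[BUW] = 2
[UWR]:[BUW] = 5/4:2 = 5/8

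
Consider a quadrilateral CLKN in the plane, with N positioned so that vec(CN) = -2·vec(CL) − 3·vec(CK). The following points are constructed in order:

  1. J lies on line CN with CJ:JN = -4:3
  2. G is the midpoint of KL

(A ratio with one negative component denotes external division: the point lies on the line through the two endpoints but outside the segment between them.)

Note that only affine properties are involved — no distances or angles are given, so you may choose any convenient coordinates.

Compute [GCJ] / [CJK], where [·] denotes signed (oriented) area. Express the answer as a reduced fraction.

Choose coordinates C = (0, 0), L = (1, 0), K = (0, 1), N = (-2, -3).
1. J lies on line CN with CJ:JN = -4:3 ⇒ J = (-8, -12)
2. G is the midpoint of KL ⇒ G = (1/2, 1/2)
2·[GCJ] = 2, 2·[CJK] = -8
[GCJ]:[CJK] = 2:-8 = -1/4

[GCJ]:[CJK] = -1/4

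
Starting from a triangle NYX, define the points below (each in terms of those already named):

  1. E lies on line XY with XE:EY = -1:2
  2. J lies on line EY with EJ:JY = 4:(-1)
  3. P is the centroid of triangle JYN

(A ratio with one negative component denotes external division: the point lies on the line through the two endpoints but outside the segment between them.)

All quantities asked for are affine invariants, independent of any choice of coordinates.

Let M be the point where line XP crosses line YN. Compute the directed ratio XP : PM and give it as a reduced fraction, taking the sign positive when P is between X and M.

Assign N = (0, 0), Y = (1, 0), X = (0, 1) — the answer is frame-independent, so this choice is without loss of generality.
1. E lies on line XY with XE:EY = -1:2 ⇒ E = (-1, 2)
2. J lies on line EY with EJ:JY = 4:(-1) ⇒ J = (5/3, -2/3)
3. P is the centroid of triangle JYN ⇒ P = (8/9, -2/9)
line XP meets YN at M = (8/11, 0)
P = X + t·(M−X) with t = 11/9, so XP:PM = 11/9:-2/9

XP:PM = -11/2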